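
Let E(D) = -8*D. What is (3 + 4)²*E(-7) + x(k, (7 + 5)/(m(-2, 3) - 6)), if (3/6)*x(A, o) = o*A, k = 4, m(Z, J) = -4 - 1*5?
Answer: 13688/5 ≈ 2737.6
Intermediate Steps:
m(Z, J) = -9 (m(Z, J) = -4 - 5 = -9)
x(A, o) = 2*A*o (x(A, o) = 2*(o*A) = 2*(A*o) = 2*A*o)
(3 + 4)²*E(-7) + x(k, (7 + 5)/(m(-2, 3) - 6)) = (3 + 4)²*(-8*(-7)) + 2*4*((7 + 5)/(-9 - 6)) = 7²*56 + 2*4*(12/(-15)) = 49*56 + 2*4*(12*(-1/15)) = 2744 + 2*4*(-⅘) = 2744 - 32/5 = 13688/5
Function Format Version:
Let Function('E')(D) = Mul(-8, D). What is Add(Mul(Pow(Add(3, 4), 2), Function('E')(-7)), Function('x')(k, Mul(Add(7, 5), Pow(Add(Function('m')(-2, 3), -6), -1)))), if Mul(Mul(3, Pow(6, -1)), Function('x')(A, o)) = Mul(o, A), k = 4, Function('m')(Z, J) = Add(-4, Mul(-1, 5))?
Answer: Rational(13688, 5) ≈ 2737.6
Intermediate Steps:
Function('m')(Z, J) = -9 (Function('m')(Z, J) = Add(-4, -5) = -9)
Function('x')(A, o) = Mul(2, A, o) (Function('x')(A, o) = Mul(2, Mul(o, A)) = Mul(2, Mul(A, o)) = Mul(2, A, o))
Add(Mul(Pow(Add(3, 4), 2), Function('E')(-7)), Function('x')(k, Mul(Add(7, 5), Pow(Add(Function('m')(-2, 3), -6), -1)))) = Add(Mul(Pow(Add(3, 4), 2), Mul(-8, -7)), Mul(2, 4, Mul(Add(7, 5), Pow(Add(-9, -6), -1)))) = Add(Mul(Pow(7, 2), 56), Mul(2, 4, Mul(12, Pow(-15, -1)))) = Add(Mul(49, 56), Mul(2, 4, Mul(12, Rational(-1, 15)))) = Add(2744, Mul(2, 4, Rational(-4, 5))) = Add(2744, Rational(-32, 5)) = Rational(13688, 5)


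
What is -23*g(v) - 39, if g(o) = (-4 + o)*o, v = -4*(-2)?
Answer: -775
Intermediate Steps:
v = 8
g(o) = o*(-4 + o)
-23*g(v) - 39 = -184*(-4 + 8) - 39 = -184*4 - 39 = -23*32 - 39 = -736 - 39 = -775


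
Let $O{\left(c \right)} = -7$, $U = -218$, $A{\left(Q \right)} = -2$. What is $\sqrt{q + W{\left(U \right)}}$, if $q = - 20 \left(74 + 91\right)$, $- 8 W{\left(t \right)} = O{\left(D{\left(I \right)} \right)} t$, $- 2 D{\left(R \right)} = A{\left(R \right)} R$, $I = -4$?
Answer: $\frac{i \sqrt{13963}}{2} \approx 59.083 i$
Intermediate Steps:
$D{\left(R \right)} = R$ ($D{\left(R \right)} = - \frac{\left(-2\right) R}{2} = R$)
$W{\left(t \right)} = \frac{7 t}{8}$ ($W{\left(t \right)} = - \frac{\left(-7\right) t}{8} = \frac{7 t}{8}$)
$q = -3300$ ($q = \left(-20\right) 165 = -3300$)
$\sqrt{q + W{\left(U \right)}} = \sqrt{-3300 + \frac{7}{8} \left(-218\right)} = \sqrt{-3300 - \frac{763}{4}} = \sqrt{- \frac{13963}{4}} = \frac{i \sqrt{13963}}{2}$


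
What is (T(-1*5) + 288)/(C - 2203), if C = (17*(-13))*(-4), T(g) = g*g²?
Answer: -163/1319 ≈ -0.12358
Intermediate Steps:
T(g) = g³
C = 884 (C = -221*(-4) = 884)
(T(-1*5) + 288)/(C - 2203) = ((-1*5)³ + 288)/(884 - 2203) = ((-5)³ + 288)/(-1319) = (-125 + 288)*(-1/1319) = 163*(-1/1319) = -163/1319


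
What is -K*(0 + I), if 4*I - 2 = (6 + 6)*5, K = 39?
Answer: -1209/2 ≈ -604.50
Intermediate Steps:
I = 31/2 (I = ½ + ((6 + 6)*5)/4 = ½ + (12*5)/4 = ½ + (¼)*60 = ½ + 15 = 31/2 ≈ 15.500)
-K*(0 + I) = -39*(0 + 31/2) = -39*31/2 = -1*1209/2 = -1209/2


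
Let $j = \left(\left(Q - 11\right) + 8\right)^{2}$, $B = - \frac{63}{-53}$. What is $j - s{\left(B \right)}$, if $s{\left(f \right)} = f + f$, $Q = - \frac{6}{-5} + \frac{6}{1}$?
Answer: $\frac{20223}{1325} \approx 15.263$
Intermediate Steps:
$Q = \frac{36}{5}$ ($Q = \left(-6\right) \left(- \frac{1}{5}\right) + 6 \cdot 1 = \frac{6}{5} + 6 = \frac{36}{5} \approx 7.2$)
$B = \frac{63}{53}$ ($B = \left(-63\right) \left(- \frac{1}{53}\right) = \frac{63}{53} \approx 1.1887$)
$s{\left(f \right)} = 2 f$
$j = \frac{441}{25}$ ($j = \left(\left(\frac{36}{5} - 11\right) + 8\right)^{2} = \left(- \frac{19}{5} + 8\right)^{2} = \left(\frac{21}{5}\right)^{2} = \frac{441}{25} \approx 17.64$)
$j - s{\left(B \right)} = \frac{441}{25} - 2 \cdot \frac{63}{53} = \frac{441}{25} - \frac{126}{53} = \frac{20223}{1325}$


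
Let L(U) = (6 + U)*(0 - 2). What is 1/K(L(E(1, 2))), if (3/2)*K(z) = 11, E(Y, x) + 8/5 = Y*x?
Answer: 3/22 ≈ 0.13636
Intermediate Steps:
E(Y, x) = -8/5 + Y*x
L(U) = -12 - 2*U (L(U) = (6 + U)*(-2) = -12 - 2*U)
K(z) = 22/3 (K(z) = (⅔)*11 = 22/3)
1/K(L(E(1, 2))) = 1/(22/3) = 3/22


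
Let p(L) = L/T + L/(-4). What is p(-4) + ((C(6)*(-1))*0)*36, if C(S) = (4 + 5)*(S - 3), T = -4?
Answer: 2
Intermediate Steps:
p(L) = -L/2 (p(L) = L/(-4) + L/(-4) = L*(-1/4) + L*(-1/4) = -L/4 - L/4 = -L/2)
C(S) = -27 + 9*S (C(S) = 9*(-3 + S) = -27 + 9*S)
p(-4) + ((C(6)*(-1))*0)*36 = -1/2*(-4) + (((-27 + 9*6)*(-1))*0)*36 = 2 + (((-27 + 54)*(-1))*0)*36 = 2 + ((27*(-1))*0)*36 = 2 - 27*0*36 = 2 + 0*36 = 2 + 0 = 2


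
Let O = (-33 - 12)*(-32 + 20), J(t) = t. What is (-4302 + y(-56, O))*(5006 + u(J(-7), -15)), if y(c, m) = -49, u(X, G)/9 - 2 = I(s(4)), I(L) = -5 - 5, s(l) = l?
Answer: -21467834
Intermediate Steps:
I(L) = -10
u(X, G) = -72 (u(X, G) = 18 + 9*(-10) = 18 - 90 = -72)
O = 540 (O = -45*(-12) = 540)
(-4302 + y(-56, O))*(5006 + u(J(-7), -15)) = (-4302 - 49)*(5006 - 72) = -4351*4934 = -21467834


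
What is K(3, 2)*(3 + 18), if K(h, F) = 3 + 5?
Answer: 168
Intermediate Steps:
K(h, F) = 8
K(3, 2)*(3 + 18) = 8*(3 + 18) = 8*21 = 168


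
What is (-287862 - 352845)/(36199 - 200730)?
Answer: 640707/164531 ≈ 3.8941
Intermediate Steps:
(-287862 - 352845)/(36199 - 200730) = -640707/(-164531) = -640707*(-1/164531) = 640707/164531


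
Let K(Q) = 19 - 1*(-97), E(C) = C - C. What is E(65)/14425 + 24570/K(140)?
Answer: 12285/58 ≈ 211.81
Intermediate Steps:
E(C) = 0
K(Q) = 116 (K(Q) = 19 + 97 = 116)
E(65)/14425 + 24570/K(140) = 0/14425 + 24570/116 = 0*(1/14425) + 24570*(1/116) = 0 + 12285/58 = 12285/58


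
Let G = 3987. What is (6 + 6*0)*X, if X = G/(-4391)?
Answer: -23922/4391 ≈ -5.4480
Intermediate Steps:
X = -3987/4391 (X = 3987/(-4391) = 3987*(-1/4391) = -3987/4391 ≈ -0.90799)
(6 + 6*0)*X = (6 + 6*0)*(-3987/4391) = (6 + 0)*(-3987/4391) = 6*(-3987/4391) = -23922/4391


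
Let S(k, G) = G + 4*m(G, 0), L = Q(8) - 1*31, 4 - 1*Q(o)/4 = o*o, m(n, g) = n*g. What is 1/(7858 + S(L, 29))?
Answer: 1/7887 ≈ 0.00012679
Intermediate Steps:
m(n, g) = g*n
Q(o) = 16 - 4*o**2 (Q(o) = 16 - 4*o*o = 16 - 4*o**2)
L = -271 (L = (16 - 4*8**2) - 1*31 = (16 - 4*64) - 31 = (16 - 256) - 31 = -240 - 31 = -271)
S(k, G) = G (S(k, G) = G + 4*(0*G) = G + 4*0 = G + 0 = G)
1/(7858 + S(L, 29)) = 1/(7858 + 29) = 1/7887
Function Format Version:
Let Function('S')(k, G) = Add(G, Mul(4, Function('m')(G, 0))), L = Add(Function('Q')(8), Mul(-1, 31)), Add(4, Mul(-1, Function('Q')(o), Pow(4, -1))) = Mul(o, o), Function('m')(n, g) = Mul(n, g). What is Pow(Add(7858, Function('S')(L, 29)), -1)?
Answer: Rational(1, 7887) ≈ 0.00012679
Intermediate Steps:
Function('m')(n, g) = Mul(g, n)
Function('Q')(o) = Add(16, Mul(-4, Pow(o, 2))) (Function('Q')(o) = Add(16, Mul(-4, Mul(o, o))) = Add(16, Mul(-4, Pow(o, 2))))
L = -271 (L = Add(Add(16, Mul(-4, Pow(8, 2))), Mul(-1, 31)) = Add(Add(16, Mul(-4, 64)), -31) = Add(Add(16, -256), -31) = Add(-240, -31) = -271)
Function('S')(k, G) = G (Function('S')(k, G) = Add(G, Mul(4, Mul(0, G))) = Add(G, Mul(4, 0)) = Add(G, 0) = G)
Pow(Add(7858, Function('S')(L, 29)), -1) = Pow(Add(7858, 29), -1) = Pow(7887, -1) = Rational(1, 7887)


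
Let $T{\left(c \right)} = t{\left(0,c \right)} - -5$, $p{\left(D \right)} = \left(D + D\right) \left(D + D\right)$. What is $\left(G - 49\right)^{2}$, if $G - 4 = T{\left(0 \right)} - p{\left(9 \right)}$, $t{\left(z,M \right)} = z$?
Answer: $132496$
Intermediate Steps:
$p{\left(D \right)} = 4 D^{2}$ ($p{\left(D \right)} = 2 D 2 D = 4 D^{2}$)
$T{\left(c \right)} = 5$ ($T{\left(c \right)} = 0 - -5 = 0 + 5 = 5$)
$G = -315$ ($G = 4 + \left(5 - 4 \cdot 9^{2}\right) = 4 + \left(5 - 4 \cdot 81\right) = 4 + \left(5 - 324\right) = 4 - 319 = -315$)
$\left(G - 49\right)^{2} = \left(-315 - 49\right)^{2} = \left(-364\right)^{2} = 132496$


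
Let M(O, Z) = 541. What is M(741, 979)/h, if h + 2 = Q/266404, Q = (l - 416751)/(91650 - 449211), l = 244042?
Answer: -51533323228404/190511188579 ≈ -270.50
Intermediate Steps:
Q = 172709/357561 (Q = (244042 - 416751)/(91650 - 449211) = -172709/(-357561) = -172709*(-1/357561) = 172709/357561 ≈ 0.48302)
h = -190511188579/95255680644 (h = -2 + (172709/357561)/266404 = -2 + (172709/357561)*(1/266404) = -2 + 172709/95255680644 = -190511188579/95255680644 ≈ -2.0000)
M(741, 979)/h = 541/(-190511188579/95255680644) = 541*(-95255680644/190511188579) = -51533323228404/190511188579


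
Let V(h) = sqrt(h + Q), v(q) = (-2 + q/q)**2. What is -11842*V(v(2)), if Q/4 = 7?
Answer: -11842*sqrt(29) ≈ -63771.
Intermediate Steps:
v(q) = 1 (v(q) = (-2 + 1)**2 = (-1)**2 = 1)
Q = 28 (Q = 4*7 = 28)
V(h) = sqrt(28 + h) (V(h) = sqrt(h + 28) = sqrt(28 + h))
-11842*V(v(2)) = -11842*sqrt(28 + 1) = -11842*sqrt(29)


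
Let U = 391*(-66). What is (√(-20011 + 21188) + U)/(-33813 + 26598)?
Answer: 8602/2405 - √1177/7215 ≈ 3.5720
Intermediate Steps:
U = -25806
(√(-20011 + 21188) + U)/(-33813 + 26598) = (√(-20011 + 21188) - 25806)/(-33813 + 26598) = (√1177 - 25806)/(-7215) = (-25806 + √1177)*(-1/7215) = 8602/2405 - √1177/7215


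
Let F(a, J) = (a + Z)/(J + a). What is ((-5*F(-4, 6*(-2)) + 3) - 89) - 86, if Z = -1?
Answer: -2777/16 ≈ -173.56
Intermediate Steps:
F(a, J) = (-1 + a)/(J + a) (F(a, J) = (a - 1)/(J + a) = (-1 + a)/(J + a))
((-5*F(-4, 6*(-2)) + 3) - 89) - 86 = ((-5*(-1 - 4)/(6*(-2) - 4) + 3) - 89) - 86 = ((-5*(-5)/(-12 - 4) + 3) - 89) - 86 = ((-5*(-5)/(-16) + 3) - 89) - 86 = ((-(-5)*(-5)/16 + 3) - 89) - 86 = ((-5*5/16 + 3) - 89) - 86 = ((-25/16 + 3) - 89) - 86 = (23/16 - 89) - 86 = -1401/16 - 86 = -2777/16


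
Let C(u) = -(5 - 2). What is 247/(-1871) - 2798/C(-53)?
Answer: 5234317/5613 ≈ 932.53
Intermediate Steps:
C(u) = -3 (C(u) = -1*3 = -3)
247/(-1871) - 2798/C(-53) = 247/(-1871) - 2798/(-3) = 247*(-1/1871) - 2798*(-1/3) = -247/1871 + 2798/3 = 5234317/5613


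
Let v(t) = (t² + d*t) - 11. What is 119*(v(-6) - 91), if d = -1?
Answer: -7140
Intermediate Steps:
v(t) = -11 + t² - t (v(t) = (t² - t) - 11 = -11 + t² - t)
119*(v(-6) - 91) = 119*((-11 + (-6)² - 1*(-6)) - 91) = 119*((-11 + 36 + 6) - 91) = 119*(31 - 91) = 119*(-60) = -7140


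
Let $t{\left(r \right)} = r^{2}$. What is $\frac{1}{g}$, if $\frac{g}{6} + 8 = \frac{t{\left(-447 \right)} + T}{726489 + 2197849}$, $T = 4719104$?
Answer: $- \frac{1462169}{55427373} \approx -0.02638$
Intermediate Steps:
$g = - \frac{55427373}{1462169}$ ($g = -48 + 6 \frac{\left(-447\right)^{2} + 4719104}{726489 + 2197849} = -48 + 6 \frac{199809 + 4719104}{2924338} = -48 + 6 \cdot 4918913 \cdot \frac{1}{2924338} = -48 + 6 \cdot \frac{4918913}{2924338} = -48 + \frac{14756739}{1462169} = - \frac{55427373}{1462169} \approx -37.908$)
$\frac{1}{g} = \frac{1}{- \frac{55427373}{1462169}} = - \frac{1462169}{55427373}$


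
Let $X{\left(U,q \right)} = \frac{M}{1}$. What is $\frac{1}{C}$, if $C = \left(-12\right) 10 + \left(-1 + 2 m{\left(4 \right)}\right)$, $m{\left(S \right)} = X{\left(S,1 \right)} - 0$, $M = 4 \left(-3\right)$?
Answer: $- \frac{1}{145} \approx -0.0068966$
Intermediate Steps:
$M = -12$
$X{\left(U,q \right)} = -12$ ($X{\left(U,q \right)} = - \frac{12}{1} = \left(-12\right) 1 = -12$)
$m{\left(S \right)} = -12$ ($m{\left(S \right)} = -12 - 0 = -12 + 0 = -12$)
$C = -145$ ($C = \left(-12\right) 10 + \left(-1 + 2 \left(-12\right)\right) = -120 - 25 = -145$)
$\frac{1}{C} = \frac{1}{-145} = - \frac{1}{145}$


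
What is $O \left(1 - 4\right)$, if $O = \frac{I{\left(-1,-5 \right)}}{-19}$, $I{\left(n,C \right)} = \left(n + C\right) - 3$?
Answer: $- \frac{27}{19} \approx -1.4211$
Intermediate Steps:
$I{\left(n,C \right)} = -3 + C + n$ ($I{\left(n,C \right)} = \left(C + n\right) - 3 = -3 + C + n$)
$O = \frac{9}{19}$ ($O = \frac{-3 - 5 - 1}{-19} = \left(-9\right) \left(- \frac{1}{19}\right) = \frac{9}{19} \approx 0.47368$)
$O \left(1 - 4\right) = \frac{9 \left(1 - 4\right)}{19} = \frac{9}{19} \left(-3\right) = - \frac{27}{19}$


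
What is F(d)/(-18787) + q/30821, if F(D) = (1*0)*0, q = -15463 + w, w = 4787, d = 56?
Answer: -628/1813 ≈ -0.34639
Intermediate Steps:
q = -10676 (q = -15463 + 4787 = -10676)
F(D) = 0 (F(D) = 0*0 = 0)
F(d)/(-18787) + q/30821 = 0/(-18787) - 10676/30821 = 0*(-1/18787) - 10676*1/30821 = 0 - 628/1813 = -628/1813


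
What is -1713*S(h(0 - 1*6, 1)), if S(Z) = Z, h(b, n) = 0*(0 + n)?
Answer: 0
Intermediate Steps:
h(b, n) = 0 (h(b, n) = 0*n = 0)
-1713*S(h(0 - 1*6, 1)) = -1713*0 = 0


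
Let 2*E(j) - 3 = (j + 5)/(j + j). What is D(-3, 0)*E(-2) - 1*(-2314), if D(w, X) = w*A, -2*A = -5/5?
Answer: 36997/16 ≈ 2312.3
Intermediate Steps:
A = ½ (A = -(-5)/(2*5) = -½*(-1) = ½ ≈ 0.50000)
E(j) = 3/2 + (5 + j)/(4*j) (E(j) = 3/2 + ((j + 5)/(j + j))/2 = 3/2 + ((5 + j)/((2*j)))/2 = 3/2 + ((5 + j)*(1/(2*j)))/2 = 3/2 + ((5 + j)/(2*j))/2 = 3/2 + (5 + j)/(4*j))
D(w, X) = w/2 (D(w, X) = w*(½) = w/2)
D(-3, 0)*E(-2) - 1*(-2314) = ((½)*(-3))*((¼)*(5 + 7*(-2))/(-2)) - 1*(-2314) = -3*(-1)*(5 - 14)/(8*2) + 2314 = -3*(-1)*(-9)/(8*2) + 2314 = -3/2*9/8 + 2314 = -27/16 + 2314 = 36997/16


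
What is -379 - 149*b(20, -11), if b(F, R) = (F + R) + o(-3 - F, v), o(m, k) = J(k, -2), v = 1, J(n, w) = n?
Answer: -1869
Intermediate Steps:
o(m, k) = k
b(F, R) = 1 + F + R (b(F, R) = (F + R) + 1 = 1 + F + R)
-379 - 149*b(20, -11) = -379 - 149*(1 + 20 - 11) = -379 - 149*10 = -379 - 1490 = -1869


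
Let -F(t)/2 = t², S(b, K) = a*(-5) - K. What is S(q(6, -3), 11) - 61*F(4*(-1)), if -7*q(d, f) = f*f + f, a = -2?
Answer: 1951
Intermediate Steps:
q(d, f) = -f/7 - f²/7 (q(d, f) = -(f*f + f)/7 = -(f² + f)/7 = -(f + f²)/7 = -f/7 - f²/7)
S(b, K) = 10 - K (S(b, K) = -2*(-5) - K = 10 - K)
F(t) = -2*t²
S(q(6, -3), 11) - 61*F(4*(-1)) = (10 - 1*11) - (-122)*(4*(-1))² = (10 - 11) - (-122)*(-4)² = -1 - (-122)*16 = -1 - 61*(-32) = -1 + 1952 = 1951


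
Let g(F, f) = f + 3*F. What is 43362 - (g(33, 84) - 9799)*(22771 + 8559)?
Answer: 301312642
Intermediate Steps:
43362 - (g(33, 84) - 9799)*(22771 + 8559) = 43362 - ((84 + 3*33) - 9799)*(22771 + 8559) = 43362 - ((84 + 99) - 9799)*31330 = 43362 - (183 - 9799)*31330 = 43362 - (-9616)*31330 = 43362 - 1*(-301269280) = 43362 + 301269280 = 301312642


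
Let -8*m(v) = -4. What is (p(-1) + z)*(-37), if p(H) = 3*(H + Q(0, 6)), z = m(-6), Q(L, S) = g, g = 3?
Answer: -481/2 ≈ -240.50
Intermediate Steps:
m(v) = 1/2 (m(v) = -1/8*(-4) = 1/2)
Q(L, S) = 3
z = 1/2 ≈ 0.50000
p(H) = 9 + 3*H (p(H) = 3*(H + 3) = 3*(3 + H) = 9 + 3*H)
(p(-1) + z)*(-37) = ((9 + 3*(-1)) + 1/2)*(-37) = ((9 - 3) + 1/2)*(-37) = (6 + 1/2)*(-37) = (13/2)*(-37) = -481/2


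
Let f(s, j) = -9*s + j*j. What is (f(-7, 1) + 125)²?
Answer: 35721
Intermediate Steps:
f(s, j) = j² - 9*s (f(s, j) = -9*s + j² = j² - 9*s)
(f(-7, 1) + 125)² = ((1² - 9*(-7)) + 125)² = ((1 + 63) + 125)² = (64 + 125)² = 189² = 35721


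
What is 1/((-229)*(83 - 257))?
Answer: 1/39846 ≈ 2.5097e-5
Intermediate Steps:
1/((-229)*(83 - 257)) = -1/229/(-174) = -1/229*(-1/174) = 1/39846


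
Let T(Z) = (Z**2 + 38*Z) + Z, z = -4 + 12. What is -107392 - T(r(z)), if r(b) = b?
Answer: -107768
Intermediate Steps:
z = 8
T(Z) = Z**2 + 39*Z
-107392 - T(r(z)) = -107392 - 8*(39 + 8) = -107392 - 8*47 = -107392 - 1*376 = -107392 - 376 = -107768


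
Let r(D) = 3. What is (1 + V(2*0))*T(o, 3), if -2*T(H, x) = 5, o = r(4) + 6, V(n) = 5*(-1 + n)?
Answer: 10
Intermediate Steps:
V(n) = -5 + 5*n
o = 9 (o = 3 + 6 = 9)
T(H, x) = -5/2 (T(H, x) = -½*5 = -5/2)
(1 + V(2*0))*T(o, 3) = (1 + (-5 + 5*(2*0)))*(-5/2) = (1 + (-5 + 5*0))*(-5/2) = (1 + (-5 + 0))*(-5/2) = (1 - 5)*(-5/2) = -4*(-5/2) = 10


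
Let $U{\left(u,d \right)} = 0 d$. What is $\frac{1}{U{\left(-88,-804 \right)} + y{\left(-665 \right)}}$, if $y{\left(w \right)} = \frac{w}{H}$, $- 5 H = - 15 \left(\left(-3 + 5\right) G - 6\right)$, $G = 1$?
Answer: $\frac{12}{665} \approx 0.018045$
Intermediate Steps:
$H = -12$ ($H = - \frac{\left(-15\right) \left(\left(-3 + 5\right) 1 - 6\right)}{5} = - \frac{\left(-15\right) \left(2 \cdot 1 - 6\right)}{5} = - \frac{\left(-15\right) \left(2 - 6\right)}{5} = - \frac{\left(-15\right) \left(-4\right)}{5} = \left(- \frac{1}{5}\right) 60 = -12$)
$U{\left(u,d \right)} = 0$
$y{\left(w \right)} = - \frac{w}{12}$ ($y{\left(w \right)} = \frac{w}{-12} = w \left(- \frac{1}{12}\right) = - \frac{w}{12}$)
$\frac{1}{U{\left(-88,-804 \right)} + y{\left(-665 \right)}} = \frac{1}{0 - - \frac{665}{12}} = \frac{1}{0 + \frac{665}{12}} = \frac{1}{\frac{665}{12}} = \frac{12}{665}$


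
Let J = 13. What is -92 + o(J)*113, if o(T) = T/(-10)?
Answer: -2389/10 ≈ -238.90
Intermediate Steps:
o(T) = -T/10 (o(T) = T*(-⅒) = -T/10)
-92 + o(J)*113 = -92 - ⅒*13*113 = -92 - 13/10*113 = -92 - 1469/10 = -2389/10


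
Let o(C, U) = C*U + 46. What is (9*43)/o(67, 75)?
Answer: 387/5071 ≈ 0.076316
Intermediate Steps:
o(C, U) = 46 + C*U
(9*43)/o(67, 75) = (9*43)/(46 + 67*75) = 387/(46 + 5025) = 387/5071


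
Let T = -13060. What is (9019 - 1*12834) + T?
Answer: -16875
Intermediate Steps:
(9019 - 1*12834) + T = (9019 - 1*12834) - 13060 = (9019 - 12834) - 13060 = -3815 - 13060 = -16875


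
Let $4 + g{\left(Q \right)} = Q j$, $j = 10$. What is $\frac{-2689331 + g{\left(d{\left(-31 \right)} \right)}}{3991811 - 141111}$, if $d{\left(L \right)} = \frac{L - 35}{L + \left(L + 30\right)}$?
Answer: $- \frac{4302903}{6161120} \approx -0.6984$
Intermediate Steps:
$d{\left(L \right)} = \frac{-35 + L}{30 + 2 L}$ ($d{\left(L \right)} = \frac{-35 + L}{L + \left(30 + L\right)} = \frac{-35 + L}{30 + 2 L}$)
$g{\left(Q \right)} = -4 + 10 Q$ ($g{\left(Q \right)} = -4 + Q 10 = -4 + 10 Q$)
$\frac{-2689331 + g{\left(d{\left(-31 \right)} \right)}}{3991811 - 141111} = \frac{-2689331 - \left(4 - 10 \frac{-35 - 31}{2 \left(15 - 31\right)}\right)}{3991811 - 141111} = \frac{-2689331 - \left(4 - 10 \cdot \frac{1}{2} \frac{1}{-16} \left(-66\right)\right)}{3850700} = \left(-2689331 - \left(4 - 10 \cdot \frac{1}{2} \left(- \frac{1}{16}\right) \left(-66\right)\right)\right) \frac{1}{3850700} = \left(-2689331 + \left(-4 + 10 \cdot \frac{33}{16}\right)\right) \frac{1}{3850700} = \left(-2689331 + \left(-4 + \frac{165}{8}\right)\right) \frac{1}{3850700} = \left(-2689331 + \frac{133}{8}\right) \frac{1}{3850700} = \left(- \frac{21514515}{8}\right) \frac{1}{3850700} = - \frac{4302903}{6161120}$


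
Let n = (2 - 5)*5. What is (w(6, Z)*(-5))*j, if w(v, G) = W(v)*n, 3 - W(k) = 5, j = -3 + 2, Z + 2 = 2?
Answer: 150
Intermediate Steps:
Z = 0 (Z = -2 + 2 = 0)
j = -1
W(k) = -2 (W(k) = 3 - 1*5 = 3 - 5 = -2)
n = -15 (n = -3*5 = -15)
w(v, G) = 30 (w(v, G) = -2*(-15) = 30)
(w(6, Z)*(-5))*j = (30*(-5))*(-1) = -150*(-1) = 150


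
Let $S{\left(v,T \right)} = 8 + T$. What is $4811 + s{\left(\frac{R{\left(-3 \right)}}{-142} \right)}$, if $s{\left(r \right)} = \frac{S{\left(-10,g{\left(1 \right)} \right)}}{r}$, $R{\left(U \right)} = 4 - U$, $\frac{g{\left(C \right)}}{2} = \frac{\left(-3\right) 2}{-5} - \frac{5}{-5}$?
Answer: $\frac{159581}{35} \approx 4559.5$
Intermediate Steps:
$g{\left(C \right)} = \frac{22}{5}$ ($g{\left(C \right)} = 2 \left(\frac{\left(-3\right) 2}{-5} - \frac{5}{-5}\right) = 2 \left(\left(-6\right) \left(- \frac{1}{5}\right) - -1\right) = 2 \left(\frac{6}{5} + 1\right) = 2 \cdot \frac{11}{5} = \frac{22}{5}$)
$s{\left(r \right)} = \frac{62}{5 r}$ ($s{\left(r \right)} = \frac{8 + \frac{22}{5}}{r} = \frac{62}{5 r}$)
$4811 + s{\left(\frac{R{\left(-3 \right)}}{-142} \right)} = 4811 + \frac{62}{5 \frac{4 - -3}{-142}} = 4811 + \frac{62}{5 \left(4 + 3\right) \left(- \frac{1}{142}\right)} = 4811 + \frac{62}{5 \cdot 7 \left(- \frac{1}{142}\right)} = 4811 + \frac{62}{5 \left(- \frac{7}{142}\right)} = 4811 + \frac{62}{5} \left(- \frac{142}{7}\right) = 4811 - \frac{8804}{35} = \frac{159581}{35}$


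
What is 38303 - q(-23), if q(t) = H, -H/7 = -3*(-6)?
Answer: 38429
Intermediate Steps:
H = -126 (H = -(-21)*(-6) = -7*18 = -126)
q(t) = -126
38303 - q(-23) = 38303 - 1*(-126) = 38303 + 126 = 38429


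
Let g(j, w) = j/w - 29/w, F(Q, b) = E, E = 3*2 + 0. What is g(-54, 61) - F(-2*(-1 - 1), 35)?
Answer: -449/61 ≈ -7.3607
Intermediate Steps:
E = 6 (E = 6 + 0 = 6)
F(Q, b) = 6
g(j, w) = -29/w + j/w
g(-54, 61) - F(-2*(-1 - 1), 35) = (-29 - 54)/61 - 1*6 = (1/61)*(-83) - 6 = -83/61 - 6 = -449/61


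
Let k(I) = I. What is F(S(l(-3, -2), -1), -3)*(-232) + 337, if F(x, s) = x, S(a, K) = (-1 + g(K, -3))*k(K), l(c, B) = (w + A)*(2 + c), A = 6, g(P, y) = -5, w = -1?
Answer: -1055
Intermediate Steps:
l(c, B) = 10 + 5*c (l(c, B) = (-1 + 6)*(2 + c) = 5*(2 + c) = 10 + 5*c)
S(a, K) = -6*K (S(a, K) = (-1 - 5)*K = -6*K)
F(S(l(-3, -2), -1), -3)*(-232) + 337 = -6*(-1)*(-232) + 337 = 6*(-232) + 337 = -1392 + 337 = -1055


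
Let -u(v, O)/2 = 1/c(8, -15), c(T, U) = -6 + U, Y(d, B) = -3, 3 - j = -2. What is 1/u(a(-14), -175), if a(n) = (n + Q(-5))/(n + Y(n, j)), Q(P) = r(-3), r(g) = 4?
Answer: 21/2 ≈ 10.500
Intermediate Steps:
j = 5 (j = 3 - 1*(-2) = 3 + 2 = 5)
Q(P) = 4
a(n) = (4 + n)/(-3 + n) (a(n) = (n + 4)/(n - 3) = (4 + n)/(-3 + n))
u(v, O) = 2/21 (u(v, O) = -2/(-6 - 15) = -2/(-21) = -2*(-1/21) = 2/21)
1/u(a(-14), -175) = 1/(2/21) = 21/2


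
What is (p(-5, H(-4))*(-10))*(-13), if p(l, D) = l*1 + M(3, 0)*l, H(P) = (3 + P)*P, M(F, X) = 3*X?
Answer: -650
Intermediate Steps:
H(P) = P*(3 + P)
p(l, D) = l (p(l, D) = l*1 + (3*0)*l = l + 0*l = l + 0 = l)
(p(-5, H(-4))*(-10))*(-13) = -5*(-10)*(-13) = 50*(-13) = -650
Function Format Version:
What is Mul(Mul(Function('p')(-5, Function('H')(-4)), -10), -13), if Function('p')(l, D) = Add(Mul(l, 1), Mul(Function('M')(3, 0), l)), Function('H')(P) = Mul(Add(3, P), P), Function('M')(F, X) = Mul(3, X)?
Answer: -650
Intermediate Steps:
Function('H')(P) = Mul(P, Add(3, P))
Function('p')(l, D) = l (Function('p')(l, D) = Add(Mul(l, 1), Mul(Mul(3, 0), l)) = Add(l, Mul(0, l)) = Add(l, 0) = l)
Mul(Mul(Function('p')(-5, Function('H')(-4)), -10), -13) = Mul(Mul(-5, -10), -13) = Mul(50, -13) = -650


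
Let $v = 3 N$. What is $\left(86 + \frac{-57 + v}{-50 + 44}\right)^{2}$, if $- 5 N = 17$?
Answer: $\frac{236196}{25} \approx 9447.8$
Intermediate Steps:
$N = - \frac{17}{5}$ ($N = \left(- \frac{1}{5}\right) 17 = - \frac{17}{5} \approx -3.4$)
$v = - \frac{51}{5}$ ($v = 3 \left(- \frac{17}{5}\right) = - \frac{51}{5} \approx -10.2$)
$\left(86 + \frac{-57 + v}{-50 + 44}\right)^{2} = \left(86 + \frac{-57 - \frac{51}{5}}{-50 + 44}\right)^{2} = \left(86 - \frac{336}{5 \left(-6\right)}\right)^{2} = \left(86 - - \frac{56}{5}\right)^{2} = \left(86 + \frac{56}{5}\right)^{2} = \left(\frac{486}{5}\right)^{2} = \frac{236196}{25}$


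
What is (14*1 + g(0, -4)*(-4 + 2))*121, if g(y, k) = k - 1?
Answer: 2904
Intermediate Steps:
g(y, k) = -1 + k
(14*1 + g(0, -4)*(-4 + 2))*121 = (14*1 + (-1 - 4)*(-4 + 2))*121 = (14 - 5*(-2))*121 = (14 + 10)*121 = 24*121 = 2904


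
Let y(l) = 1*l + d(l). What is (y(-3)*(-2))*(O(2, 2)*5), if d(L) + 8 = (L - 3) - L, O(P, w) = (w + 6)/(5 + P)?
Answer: 160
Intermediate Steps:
O(P, w) = (6 + w)/(5 + P)
d(L) = -11 (d(L) = -8 + ((L - 3) - L) = -8 + ((-3 + L) - L) = -8 - 3 = -11)
y(l) = -11 + l (y(l) = 1*l - 11 = l - 11 = -11 + l)
(y(-3)*(-2))*(O(2, 2)*5) = ((-11 - 3)*(-2))*(((6 + 2)/(5 + 2))*5) = (-14*(-2))*((8/7)*5) = 28*(((1/7)*8)*5) = 28*((8/7)*5) = 28*(40/7) = 160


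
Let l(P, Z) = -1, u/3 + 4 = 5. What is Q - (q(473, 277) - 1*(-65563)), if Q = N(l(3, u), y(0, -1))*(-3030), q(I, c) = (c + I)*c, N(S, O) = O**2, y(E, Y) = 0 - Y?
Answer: -276343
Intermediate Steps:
u = 3 (u = -12 + 3*5 = -12 + 15 = 3)
y(E, Y) = -Y
q(I, c) = c*(I + c) (q(I, c) = (I + c)*c = c*(I + c))
Q = -3030 (Q = (-1*(-1))**2*(-3030) = 1**2*(-3030) = 1*(-3030) = -3030)
Q - (q(473, 277) - 1*(-65563)) = -3030 - (277*(473 + 277) - 1*(-65563)) = -3030 - (277*750 + 65563) = -3030 - (207750 + 65563) = -3030 - 1*273313 = -3030 - 273313 = -276343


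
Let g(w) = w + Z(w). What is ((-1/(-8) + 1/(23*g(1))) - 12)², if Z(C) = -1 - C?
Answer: 4809249/33856 ≈ 142.05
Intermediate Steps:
g(w) = -1 (g(w) = w + (-1 - w) = -1)
((-1/(-8) + 1/(23*g(1))) - 12)² = ((-1/(-8) + 1/(23*(-1))) - 12)² = ((-1*(-⅛) + (1/23)*(-1)) - 12)² = ((⅛ - 1/23) - 12)² = (15/184 - 12)² = (-2193/184)² = 4809249/33856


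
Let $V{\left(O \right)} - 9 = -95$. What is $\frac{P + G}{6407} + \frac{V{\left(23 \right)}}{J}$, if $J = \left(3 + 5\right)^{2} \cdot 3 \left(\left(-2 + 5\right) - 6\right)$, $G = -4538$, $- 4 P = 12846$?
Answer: $- \frac{1956355}{1845216} \approx -1.0602$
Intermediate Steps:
$P = - \frac{6423}{2}$ ($P = \left(- \frac{1}{4}\right) 12846 = - \frac{6423}{2} \approx -3211.5$)
$V{\left(O \right)} = -86$ ($V{\left(O \right)} = 9 - 95 = -86$)
$J = -576$ ($J = 8^{2} \cdot 3 \left(3 - 6\right) = 64 \cdot 3 \left(-3\right) = 192 \left(-3\right) = -576$)
$\frac{P + G}{6407} + \frac{V{\left(23 \right)}}{J} = \frac{- \frac{6423}{2} - 4538}{6407} - \frac{86}{-576} = \left(- \frac{15499}{2}\right) \frac{1}{6407} - - \frac{43}{288} = - \frac{15499}{12814} + \frac{43}{288} = - \frac{1956355}{1845216}$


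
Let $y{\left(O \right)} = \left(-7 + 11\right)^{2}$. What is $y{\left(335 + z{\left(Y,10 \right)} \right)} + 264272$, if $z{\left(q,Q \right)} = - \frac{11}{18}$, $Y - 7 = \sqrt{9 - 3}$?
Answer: $264288$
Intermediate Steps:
$Y = 7 + \sqrt{6}$ ($Y = 7 + \sqrt{9 - 3} = 7 + \sqrt{6} \approx 9.4495$)
$z{\left(q,Q \right)} = - \frac{11}{18}$ ($z{\left(q,Q \right)} = \left(-11\right) \frac{1}{18} = - \frac{11}{18}$)
$y{\left(O \right)} = 16$ ($y{\left(O \right)} = 4^{2} = 16$)
$y{\left(335 + z{\left(Y,10 \right)} \right)} + 264272 = 16 + 264272 = 264288$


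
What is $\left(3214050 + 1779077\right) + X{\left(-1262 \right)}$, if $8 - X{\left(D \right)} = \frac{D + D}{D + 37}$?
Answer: $\frac{6116587851}{1225} \approx 4.9931 \cdot 10^{6}$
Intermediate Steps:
$X{\left(D \right)} = 8 - \frac{2 D}{37 + D}$ ($X{\left(D \right)} = 8 - \frac{D + D}{D + 37} = 8 - \frac{2 D}{37 + D}$)
$\left(3214050 + 1779077\right) + X{\left(-1262 \right)} = \left(3214050 + 1779077\right) + \frac{2 \left(148 + 3 \left(-1262\right)\right)}{37 - 1262} = 4993127 + \frac{2 \left(148 - 3786\right)}{-1225} = 4993127 + 2 \left(- \frac{1}{1225}\right) \left(-3638\right) = 4993127 + \frac{7276}{1225} = \frac{6116587851}{1225}$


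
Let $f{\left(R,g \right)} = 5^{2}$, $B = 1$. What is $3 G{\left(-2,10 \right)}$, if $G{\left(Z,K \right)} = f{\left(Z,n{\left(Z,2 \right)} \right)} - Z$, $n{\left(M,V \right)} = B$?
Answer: $81$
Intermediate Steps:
$n{\left(M,V \right)} = 1$
$f{\left(R,g \right)} = 25$
$G{\left(Z,K \right)} = 25 - Z$
$3 G{\left(-2,10 \right)} = 3 \left(25 - -2\right) = 3 \left(25 + 2\right) = 3 \cdot 27 = 81$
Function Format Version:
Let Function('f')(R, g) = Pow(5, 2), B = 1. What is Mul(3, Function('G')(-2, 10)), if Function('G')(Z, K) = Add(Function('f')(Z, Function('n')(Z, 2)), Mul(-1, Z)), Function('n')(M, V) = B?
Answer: 81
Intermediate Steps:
Function('n')(M, V) = 1
Function('f')(R, g) = 25
Function('G')(Z, K) = Add(25, Mul(-1, Z))
Mul(3, Function('G')(-2, 10)) = Mul(3, Add(25, Mul(-1, -2))) = Mul(3, Add(25, 2)) = Mul(3, 27) = 81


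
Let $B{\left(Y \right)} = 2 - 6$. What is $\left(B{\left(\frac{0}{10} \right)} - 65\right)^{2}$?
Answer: $4761$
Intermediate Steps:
$B{\left(Y \right)} = -4$ ($B{\left(Y \right)} = 2 - 6 = -4$)
$\left(B{\left(\frac{0}{10} \right)} - 65\right)^{2} = \left(-4 - 65\right)^{2} = \left(-69\right)^{2} = 4761$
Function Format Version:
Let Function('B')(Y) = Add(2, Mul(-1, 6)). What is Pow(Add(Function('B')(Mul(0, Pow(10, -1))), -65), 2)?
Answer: 4761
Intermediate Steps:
Function('B')(Y) = -4 (Function('B')(Y) = Add(2, -6) = -4)
Pow(Add(Function('B')(Mul(0, Pow(10, -1))), -65), 2) = Pow(Add(-4, -65), 2) = Pow(-69, 2) = 4761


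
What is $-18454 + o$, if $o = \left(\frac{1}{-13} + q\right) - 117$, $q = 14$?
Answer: $- \frac{241242}{13} \approx -18557.0$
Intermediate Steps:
$o = - \frac{1340}{13}$ ($o = \left(\frac{1}{-13} + 14\right) - 117 = \left(- \frac{1}{13} + 14\right) - 117 = \frac{181}{13} - 117 = - \frac{1340}{13} \approx -103.08$)
$-18454 + o = -18454 - \frac{1340}{13} = - \frac{241242}{13}$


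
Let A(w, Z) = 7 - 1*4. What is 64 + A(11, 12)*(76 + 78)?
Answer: 526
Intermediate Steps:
A(w, Z) = 3 (A(w, Z) = 7 - 4 = 3)
64 + A(11, 12)*(76 + 78) = 64 + 3*(76 + 78) = 64 + 3*154 = 64 + 462 = 526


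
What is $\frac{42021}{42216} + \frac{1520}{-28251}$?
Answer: $\frac{374322317}{397548072} \approx 0.94158$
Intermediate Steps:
$\frac{42021}{42216} + \frac{1520}{-28251} = 42021 \cdot \frac{1}{42216} + 1520 \left(- \frac{1}{28251}\right) = \frac{14007}{14072} - \frac{1520}{28251} = \frac{374322317}{397548072}$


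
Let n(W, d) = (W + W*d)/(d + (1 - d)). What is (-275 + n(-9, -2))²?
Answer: 70756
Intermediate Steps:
n(W, d) = W + W*d (n(W, d) = (W + W*d)/1 = (W + W*d)*1 = W + W*d)
(-275 + n(-9, -2))² = (-275 - 9*(1 - 2))² = (-275 - 9*(-1))² = (-275 + 9)² = (-266)² = 70756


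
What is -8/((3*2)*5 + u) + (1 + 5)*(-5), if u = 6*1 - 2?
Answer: -514/17 ≈ -30.235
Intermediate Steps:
u = 4 (u = 6 - 2 = 4)
-8/((3*2)*5 + u) + (1 + 5)*(-5) = -8/((3*2)*5 + 4) + (1 + 5)*(-5) = -8/(6*5 + 4) + 6*(-5) = -8/(30 + 4) - 30 = -8/34 - 30 = (1/34)*(-8) - 30 = -4/17 - 30 = -514/17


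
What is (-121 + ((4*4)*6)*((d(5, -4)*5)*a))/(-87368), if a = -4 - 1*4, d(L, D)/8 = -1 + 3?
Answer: 61561/87368 ≈ 0.70462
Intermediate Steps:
d(L, D) = 16 (d(L, D) = 8*(-1 + 3) = 8*2 = 16)
a = -8 (a = -4 - 4 = -8)
(-121 + ((4*4)*6)*((d(5, -4)*5)*a))/(-87368) = (-121 + ((4*4)*6)*((16*5)*(-8)))/(-87368) = (-121 + (16*6)*(80*(-8)))*(-1/87368) = (-121 + 96*(-640))*(-1/87368) = (-121 - 61440)*(-1/87368) = -61561*(-1/87368) = 61561/87368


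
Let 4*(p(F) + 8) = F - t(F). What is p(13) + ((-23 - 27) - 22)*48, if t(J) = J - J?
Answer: -13843/4 ≈ -3460.8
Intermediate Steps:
t(J) = 0
p(F) = -8 + F/4 (p(F) = -8 + (F - 1*0)/4 = -8 + (F + 0)/4 = -8 + F/4)
p(13) + ((-23 - 27) - 22)*48 = (-8 + (¼)*13) + ((-23 - 27) - 22)*48 = (-8 + 13/4) + (-50 - 22)*48 = -19/4 - 72*48 = -19/4 - 3456 = -13843/4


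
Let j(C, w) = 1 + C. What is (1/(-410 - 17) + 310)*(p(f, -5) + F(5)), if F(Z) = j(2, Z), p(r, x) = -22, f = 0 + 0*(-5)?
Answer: -2515011/427 ≈ -5890.0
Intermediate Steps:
f = 0 (f = 0 + 0 = 0)
F(Z) = 3 (F(Z) = 1 + 2 = 3)
(1/(-410 - 17) + 310)*(p(f, -5) + F(5)) = (1/(-410 - 17) + 310)*(-22 + 3) = (1/(-427) + 310)*(-19) = (-1/427 + 310)*(-19) = (132369/427)*(-19) = -2515011/427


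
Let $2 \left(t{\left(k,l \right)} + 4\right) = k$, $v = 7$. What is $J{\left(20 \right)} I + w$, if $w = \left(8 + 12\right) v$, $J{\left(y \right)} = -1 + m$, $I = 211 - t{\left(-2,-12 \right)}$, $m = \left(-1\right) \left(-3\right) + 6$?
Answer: $1868$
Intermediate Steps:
$t{\left(k,l \right)} = -4 + \frac{k}{2}$
$m = 9$ ($m = 3 + 6 = 9$)
$I = 216$ ($I = 211 - \left(-4 + \frac{1}{2} \left(-2\right)\right) = 211 - \left(-4 - 1\right) = 211 - -5 = 211 + 5 = 216$)
$J{\left(y \right)} = 8$ ($J{\left(y \right)} = -1 + 9 = 8$)
$w = 140$ ($w = \left(8 + 12\right) 7 = 20 \cdot 7 = 140$)
$J{\left(20 \right)} I + w = 8 \cdot 216 + 140 = 1728 + 140 = 1868$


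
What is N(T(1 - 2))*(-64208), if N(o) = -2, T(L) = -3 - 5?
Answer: 128416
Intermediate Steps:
T(L) = -8
N(T(1 - 2))*(-64208) = -2*(-64208) = 128416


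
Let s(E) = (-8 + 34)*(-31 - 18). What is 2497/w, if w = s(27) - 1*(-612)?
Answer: -2497/662 ≈ -3.7719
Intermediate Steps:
s(E) = -1274 (s(E) = 26*(-49) = -1274)
w = -662 (w = -1274 - 1*(-612) = -1274 + 612 = -662)
2497/w = 2497/(-662) = 2497*(-1/662) = -2497/662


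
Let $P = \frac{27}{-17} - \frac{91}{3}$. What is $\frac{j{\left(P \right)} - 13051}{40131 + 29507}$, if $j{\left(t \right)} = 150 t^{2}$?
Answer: $\frac{121203983}{60376146} \approx 2.0075$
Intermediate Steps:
$P = - \frac{1628}{51}$ ($P = 27 \left(- \frac{1}{17}\right) - \frac{91}{3} = - \frac{27}{17} - \frac{91}{3} = - \frac{1628}{51} \approx -31.922$)
$\frac{j{\left(P \right)} - 13051}{40131 + 29507} = \frac{150 \left(- \frac{1628}{51}\right)^{2} - 13051}{40131 + 29507} = \frac{150 \cdot \frac{2650384}{2601} - 13051}{69638} = \left(\frac{132519200}{867} - 13051\right) \frac{1}{69638} = \frac{121203983}{867} \cdot \frac{1}{69638} = \frac{121203983}{60376146}$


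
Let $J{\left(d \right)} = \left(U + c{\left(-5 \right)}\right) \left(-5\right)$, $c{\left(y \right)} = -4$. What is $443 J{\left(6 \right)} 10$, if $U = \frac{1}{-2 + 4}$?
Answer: $77525$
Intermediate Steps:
$U = \frac{1}{2} \approx 0.5$
$J{\left(d \right)} = \frac{35}{2}$ ($J{\left(d \right)} = \left(\frac{1}{2} - 4\right) \left(-5\right) = \left(- \frac{7}{2}\right) \left(-5\right) = \frac{35}{2}$)
$443 J{\left(6 \right)} 10 = 443 \cdot \frac{35}{2} \cdot 10 = \frac{15505}{2} \cdot 10 = 77525$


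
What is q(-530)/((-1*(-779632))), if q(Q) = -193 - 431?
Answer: -39/48727 ≈ -0.00080038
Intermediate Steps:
q(Q) = -624
q(-530)/((-1*(-779632))) = -624/((-1*(-779632))) = -624/779632 = -624*1/779632 = -39/48727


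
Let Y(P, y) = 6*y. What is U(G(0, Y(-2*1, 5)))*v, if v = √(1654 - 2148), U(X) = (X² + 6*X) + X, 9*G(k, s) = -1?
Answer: -62*I*√494/81 ≈ -17.013*I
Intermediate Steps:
G(k, s) = -⅑ (G(k, s) = (⅑)*(-1) = -⅑)
U(X) = X² + 7*X
v = I*√494 (v = √(-494) = I*√494 ≈ 22.226*I)
U(G(0, Y(-2*1, 5)))*v = (-(7 - ⅑)/9)*(I*√494) = (-⅑*62/9)*(I*√494) = -62*I*√494/81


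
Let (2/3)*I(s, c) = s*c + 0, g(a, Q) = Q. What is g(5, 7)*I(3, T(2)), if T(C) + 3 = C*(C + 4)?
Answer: 567/2 ≈ 283.50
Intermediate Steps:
T(C) = -3 + C*(4 + C) (T(C) = -3 + C*(C + 4) = -3 + C*(4 + C))
I(s, c) = 3*c*s/2 (I(s, c) = 3*(s*c + 0)/2 = 3*(c*s + 0)/2 = 3*(c*s)/2 = 3*c*s/2)
g(5, 7)*I(3, T(2)) = 7*((3/2)*(-3 + 2² + 4*2)*3) = 7*((3/2)*(-3 + 4 + 8)*3) = 7*((3/2)*9*3) = 7*(81/2) = 567/2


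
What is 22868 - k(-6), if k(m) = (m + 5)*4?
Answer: 22872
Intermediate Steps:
k(m) = 20 + 4*m (k(m) = (5 + m)*4 = 20 + 4*m)
22868 - k(-6) = 22868 - (20 + 4*(-6)) = 22868 - (20 - 24) = 22868 - 1*(-4) = 22868 + 4 = 22872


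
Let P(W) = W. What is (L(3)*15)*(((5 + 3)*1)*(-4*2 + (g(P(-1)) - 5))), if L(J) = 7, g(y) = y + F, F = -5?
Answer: -15960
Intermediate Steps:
g(y) = -5 + y (g(y) = y - 5 = -5 + y)
(L(3)*15)*(((5 + 3)*1)*(-4*2 + (g(P(-1)) - 5))) = (7*15)*(((5 + 3)*1)*(-4*2 + ((-5 - 1) - 5))) = 105*((8*1)*(-8 + (-6 - 5))) = 105*(8*(-8 - 11)) = 105*(8*(-19)) = 105*(-152) = -15960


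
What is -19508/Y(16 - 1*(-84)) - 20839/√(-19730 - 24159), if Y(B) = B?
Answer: -4877/25 + 20839*I*√43889/43889 ≈ -195.08 + 99.472*I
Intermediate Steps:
-19508/Y(16 - 1*(-84)) - 20839/√(-19730 - 24159) = -19508/(16 - 1*(-84)) - 20839/√(-19730 - 24159) = -19508/(16 + 84) - 20839*(-I*√43889/43889) = -19508/100 - 20839*(-I*√43889/43889) = -19508*1/100 - (-20839)*I*√43889/43889 = -4877/25 + 20839*I*√43889/43889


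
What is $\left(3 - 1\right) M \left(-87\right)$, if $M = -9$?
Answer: $1566$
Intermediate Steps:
$\left(3 - 1\right) M \left(-87\right) = \left(3 - 1\right) \left(-9\right) \left(-87\right) = 2 \left(-9\right) \left(-87\right) = \left(-18\right) \left(-87\right) = 1566$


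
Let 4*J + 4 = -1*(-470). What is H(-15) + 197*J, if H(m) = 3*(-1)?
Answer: 45895/2 ≈ 22948.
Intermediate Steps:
H(m) = -3
J = 233/2 (J = -1 + (-1*(-470))/4 = -1 + (¼)*470 = -1 + 235/2 = 233/2 ≈ 116.50)
H(-15) + 197*J = -3 + 197*(233/2) = -3 + 45901/2 = 45895/2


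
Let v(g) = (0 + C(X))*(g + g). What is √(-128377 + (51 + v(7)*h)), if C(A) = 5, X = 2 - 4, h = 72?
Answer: I*√123286 ≈ 351.12*I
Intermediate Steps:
X = -2
v(g) = 10*g (v(g) = (0 + 5)*(g + g) = 5*(2*g) = 10*g)
√(-128377 + (51 + v(7)*h)) = √(-128377 + (51 + (10*7)*72)) = √(-128377 + (51 + 70*72)) = √(-128377 + (51 + 5040)) = √(-128377 + 5091) = √(-123286) = I*√123286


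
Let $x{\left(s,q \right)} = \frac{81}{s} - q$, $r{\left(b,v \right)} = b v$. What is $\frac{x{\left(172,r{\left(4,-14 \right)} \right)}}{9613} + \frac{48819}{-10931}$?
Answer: $- \frac{80612919281}{18073708916} \approx -4.4602$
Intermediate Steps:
$x{\left(s,q \right)} = - q + \frac{81}{s}$
$\frac{x{\left(172,r{\left(4,-14 \right)} \right)}}{9613} + \frac{48819}{-10931} = \frac{- 4 \left(-14\right) + \frac{81}{172}}{9613} + \frac{48819}{-10931} = \left(\left(-1\right) \left(-56\right) + 81 \cdot \frac{1}{172}\right) \frac{1}{9613} + 48819 \left(- \frac{1}{10931}\right) = \left(56 + \frac{81}{172}\right) \frac{1}{9613} - \frac{48819}{10931} = \frac{9713}{172} \cdot \frac{1}{9613} - \frac{48819}{10931} = \frac{9713}{1653436} - \frac{48819}{10931} = - \frac{80612919281}{18073708916}$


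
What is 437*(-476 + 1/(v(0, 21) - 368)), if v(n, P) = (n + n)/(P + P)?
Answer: -3328211/16 ≈ -2.0801e+5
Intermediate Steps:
v(n, P) = n/P (v(n, P) = (2*n)/((2*P)) = (2*n)*(1/(2*P)) = n/P)
437*(-476 + 1/(v(0, 21) - 368)) = 437*(-476 + 1/(0/21 - 368)) = 437*(-476 + 1/(0*(1/21) - 368)) = 437*(-476 + 1/(0 - 368)) = 437*(-476 + 1/(-368)) = 437*(-476 - 1/368) = 437*(-175169/368) = -3328211/16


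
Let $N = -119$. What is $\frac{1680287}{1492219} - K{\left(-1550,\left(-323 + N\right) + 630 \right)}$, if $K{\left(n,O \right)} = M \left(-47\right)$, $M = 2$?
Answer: $\frac{141948873}{1492219} \approx 95.126$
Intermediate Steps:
$K{\left(n,O \right)} = -94$ ($K{\left(n,O \right)} = 2 \left(-47\right) = -94$)
$\frac{1680287}{1492219} - K{\left(-1550,\left(-323 + N\right) + 630 \right)} = \frac{1680287}{1492219} - -94 = 1680287 \cdot \frac{1}{1492219} + 94 = \frac{1680287}{1492219} + 94 = \frac{141948873}{1492219}$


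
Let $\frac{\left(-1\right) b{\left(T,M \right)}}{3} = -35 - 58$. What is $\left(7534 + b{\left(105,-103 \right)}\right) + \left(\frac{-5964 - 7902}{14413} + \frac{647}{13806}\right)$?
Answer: $\frac{1554494556029}{198985878} \approx 7812.1$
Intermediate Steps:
$b{\left(T,M \right)} = 279$ ($b{\left(T,M \right)} = - 3 \left(-35 - 58\right) = \left(-3\right) \left(-93\right) = 279$)
$\left(7534 + b{\left(105,-103 \right)}\right) + \left(\frac{-5964 - 7902}{14413} + \frac{647}{13806}\right) = \left(7534 + 279\right) + \left(\frac{-5964 - 7902}{14413} + \frac{647}{13806}\right) = 7813 + \left(\left(-13866\right) \frac{1}{14413} + 647 \cdot \frac{1}{13806}\right) = 7813 + \left(- \frac{13866}{14413} + \frac{647}{13806}\right) = 7813 - \frac{182108785}{198985878} = \frac{1554494556029}{198985878}$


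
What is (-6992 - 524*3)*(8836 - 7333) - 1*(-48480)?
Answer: -12823212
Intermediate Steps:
(-6992 - 524*3)*(8836 - 7333) - 1*(-48480) = (-6992 - 1572)*1503 + 48480 = -8564*1503 + 48480 = -12871692 + 48480 = -12823212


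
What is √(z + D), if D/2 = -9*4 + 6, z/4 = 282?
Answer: 2*√267 ≈ 32.680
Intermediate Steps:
z = 1128 (z = 4*282 = 1128)
D = -60 (D = 2*(-9*4 + 6) = 2*(-36 + 6) = 2*(-30) = -60)
√(z + D) = √(1128 - 60) = √1068 = 2*√267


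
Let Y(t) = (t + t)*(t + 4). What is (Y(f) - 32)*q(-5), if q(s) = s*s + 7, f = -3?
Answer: -1216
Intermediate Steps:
q(s) = 7 + s**2 (q(s) = s**2 + 7 = 7 + s**2)
Y(t) = 2*t*(4 + t) (Y(t) = (2*t)*(4 + t) = 2*t*(4 + t))
(Y(f) - 32)*q(-5) = (2*(-3)*(4 - 3) - 32)*(7 + (-5)**2) = (2*(-3)*1 - 32)*(7 + 25) = (-6 - 32)*32 = -38*32 = -1216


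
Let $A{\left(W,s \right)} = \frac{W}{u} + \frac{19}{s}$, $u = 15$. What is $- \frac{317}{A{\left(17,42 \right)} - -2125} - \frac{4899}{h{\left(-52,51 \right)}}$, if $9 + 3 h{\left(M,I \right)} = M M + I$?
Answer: $- \frac{2248743857}{408772306} \approx -5.5012$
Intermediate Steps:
$h{\left(M,I \right)} = -3 + \frac{I}{3} + \frac{M^{2}}{3}$ ($h{\left(M,I \right)} = -3 + \frac{M M + I}{3} = -3 + \frac{M^{2} + I}{3} = -3 + \frac{I + M^{2}}{3} = -3 + \left(\frac{I}{3} + \frac{M^{2}}{3}\right) = -3 + \frac{I}{3} + \frac{M^{2}}{3}$)
$A{\left(W,s \right)} = \frac{19}{s} + \frac{W}{15}$ ($A{\left(W,s \right)} = \frac{W}{15} + \frac{19}{s} = \frac{19}{s} + \frac{W}{15}$)
$- \frac{317}{A{\left(17,42 \right)} - -2125} - \frac{4899}{h{\left(-52,51 \right)}} = - \frac{317}{\left(\frac{19}{42} + \frac{1}{15} \cdot 17\right) - -2125} - \frac{4899}{-3 + \frac{1}{3} \cdot 51 + \frac{\left(-52\right)^{2}}{3}} = - \frac{317}{\left(19 \cdot \frac{1}{42} + \frac{17}{15}\right) + 2125} - \frac{4899}{-3 + 17 + \frac{1}{3} \cdot 2704} = - \frac{317}{\left(\frac{19}{42} + \frac{17}{15}\right) + 2125} - \frac{4899}{-3 + 17 + \frac{2704}{3}} = - \frac{317}{\frac{111}{70} + 2125} - \frac{4899}{\frac{2746}{3}} = - \frac{317}{\frac{148861}{70}} - \frac{14697}{2746} = \left(-317\right) \frac{70}{148861} - \frac{14697}{2746} = - \frac{22190}{148861} - \frac{14697}{2746} = - \frac{2248743857}{408772306}$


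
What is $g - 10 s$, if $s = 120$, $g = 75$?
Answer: $-1125$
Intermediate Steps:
$g - 10 s = 75 - 1200 = -1125$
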